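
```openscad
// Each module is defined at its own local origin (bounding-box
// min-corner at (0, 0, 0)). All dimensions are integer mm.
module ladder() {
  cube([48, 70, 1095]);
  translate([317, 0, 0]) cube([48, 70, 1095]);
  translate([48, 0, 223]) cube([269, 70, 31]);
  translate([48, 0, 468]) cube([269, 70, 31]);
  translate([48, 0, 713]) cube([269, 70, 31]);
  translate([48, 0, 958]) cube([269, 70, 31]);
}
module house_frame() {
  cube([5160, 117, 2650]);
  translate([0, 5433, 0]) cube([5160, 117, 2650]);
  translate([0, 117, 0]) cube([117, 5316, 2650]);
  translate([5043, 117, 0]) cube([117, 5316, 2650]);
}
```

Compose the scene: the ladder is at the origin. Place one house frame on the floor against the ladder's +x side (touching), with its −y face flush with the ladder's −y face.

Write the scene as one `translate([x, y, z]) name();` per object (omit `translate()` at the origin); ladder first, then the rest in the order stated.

ladder();
translate([365, 0, 0]) house_frame();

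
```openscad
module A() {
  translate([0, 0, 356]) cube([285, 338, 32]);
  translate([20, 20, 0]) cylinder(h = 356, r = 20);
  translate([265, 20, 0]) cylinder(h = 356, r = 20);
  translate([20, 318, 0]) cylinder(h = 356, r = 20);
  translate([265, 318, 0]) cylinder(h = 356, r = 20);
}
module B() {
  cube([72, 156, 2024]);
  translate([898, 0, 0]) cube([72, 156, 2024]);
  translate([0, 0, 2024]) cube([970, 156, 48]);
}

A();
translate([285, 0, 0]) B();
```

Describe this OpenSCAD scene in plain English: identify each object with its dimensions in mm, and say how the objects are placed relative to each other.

A is a four-legged stool. The seat is a 285×338×32 mm slab whose top surface is at z = 388 mm; four round legs, each 40 mm in diameter, run from the floor (z = 0) to the underside of the seat, each leg's axis is inset half a diameter from the nearest pair of seat edges (so the leg's bounding box is flush with the corner).

B is a door frame. The clear opening is 826 mm wide and 2024 mm high. Two 72 mm wide jambs, 156 mm deep, stand either side of the opening from the floor to the top of the opening. A 48 mm thick head sits across the top of both jambs, spanning the full outside width of the frame.

The door frame is against the stool's +x side, with their −y faces flush.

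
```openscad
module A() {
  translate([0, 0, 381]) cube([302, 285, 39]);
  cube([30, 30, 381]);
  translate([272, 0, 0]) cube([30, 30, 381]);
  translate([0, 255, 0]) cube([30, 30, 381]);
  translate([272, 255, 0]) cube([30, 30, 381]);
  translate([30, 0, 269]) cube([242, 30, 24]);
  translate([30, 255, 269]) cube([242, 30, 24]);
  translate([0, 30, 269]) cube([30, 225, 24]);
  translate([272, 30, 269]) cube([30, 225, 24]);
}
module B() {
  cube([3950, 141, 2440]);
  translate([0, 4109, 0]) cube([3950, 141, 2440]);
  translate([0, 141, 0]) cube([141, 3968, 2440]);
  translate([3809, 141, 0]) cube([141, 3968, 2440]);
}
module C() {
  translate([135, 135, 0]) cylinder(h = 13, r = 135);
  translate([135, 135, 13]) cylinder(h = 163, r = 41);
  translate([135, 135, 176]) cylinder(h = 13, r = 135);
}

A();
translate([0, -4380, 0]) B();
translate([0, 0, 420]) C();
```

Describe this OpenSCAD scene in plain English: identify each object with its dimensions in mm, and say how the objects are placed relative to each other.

A is a simple wooden stool: a rectangular seat 302 mm (x) by 285 mm (y), 39 mm thick, top face at z = 420 mm, on four square legs, each 30×30 mm in cross-section. The legs rest on z = 0, each flush with a corner of the seat. Four stretchers, 30 mm wide and 24 mm tall, connect adjacent legs with their undersides at z = 269 mm, each running between the inner faces of the legs it joins and aligned with the legs' outer faces on the other axis.

B is a box-shaped house frame (walls only): outside footprint 3950×4250 mm, wall height 2440 mm, wall thickness 141 mm. The two y-facing walls run the full x-width; the two x-facing walls fit between the inner faces of the y-facing walls.

C is a spool: two coaxial disc flanges of radius 135 mm and thickness 13 mm, joined by a core cylinder of radius 41 mm and height 163 mm. The lower flange rests on z = 0 and the three cylinders share a vertical axis.

The house frame is on the floor beside the stool on its −y side. The spool is on top of the stool.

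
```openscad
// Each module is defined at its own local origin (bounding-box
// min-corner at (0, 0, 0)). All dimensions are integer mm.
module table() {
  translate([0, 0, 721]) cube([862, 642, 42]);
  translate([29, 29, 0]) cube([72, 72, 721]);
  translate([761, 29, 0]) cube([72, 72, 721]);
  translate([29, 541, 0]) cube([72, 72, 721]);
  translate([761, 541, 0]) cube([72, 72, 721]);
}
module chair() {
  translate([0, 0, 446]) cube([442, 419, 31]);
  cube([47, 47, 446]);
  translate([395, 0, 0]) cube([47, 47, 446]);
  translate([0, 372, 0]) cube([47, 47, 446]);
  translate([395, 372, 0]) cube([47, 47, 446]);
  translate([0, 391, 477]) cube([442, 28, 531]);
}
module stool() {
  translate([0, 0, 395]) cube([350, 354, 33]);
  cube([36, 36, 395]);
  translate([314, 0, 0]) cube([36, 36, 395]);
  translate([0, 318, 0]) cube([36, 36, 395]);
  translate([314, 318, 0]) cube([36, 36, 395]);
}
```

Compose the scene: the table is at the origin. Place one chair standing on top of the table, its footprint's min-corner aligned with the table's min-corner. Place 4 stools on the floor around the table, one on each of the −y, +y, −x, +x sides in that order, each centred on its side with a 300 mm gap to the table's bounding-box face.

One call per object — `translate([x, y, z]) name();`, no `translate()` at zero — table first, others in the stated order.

table();
translate([0, 0, 763]) chair();
translate([256, -654, 0]) stool();
translate([256, 942, 0]) stool();
translate([-650, 144, 0]) stool();
translate([1162, 144, 0]) stool();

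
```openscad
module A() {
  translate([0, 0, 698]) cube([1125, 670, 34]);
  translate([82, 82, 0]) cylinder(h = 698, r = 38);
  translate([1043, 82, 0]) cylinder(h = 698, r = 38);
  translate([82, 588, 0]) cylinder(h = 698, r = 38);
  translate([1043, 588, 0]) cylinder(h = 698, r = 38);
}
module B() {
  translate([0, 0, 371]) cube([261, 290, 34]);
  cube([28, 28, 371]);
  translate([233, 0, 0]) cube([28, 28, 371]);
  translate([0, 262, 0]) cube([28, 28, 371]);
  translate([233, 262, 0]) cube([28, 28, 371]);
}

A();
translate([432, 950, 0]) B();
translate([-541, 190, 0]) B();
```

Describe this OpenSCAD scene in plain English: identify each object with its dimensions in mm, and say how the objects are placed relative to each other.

A is a rectangular dining table. The top is 1125×670×34 mm with its upper surface at z = 732 mm. It stands on four round legs of 76 mm diameter, each leg's bounding box inset 44 mm from the nearest pair of top edges, running from the floor to the underside of the top.

B is a simple wooden stool: a rectangular seat 261 mm (x) by 290 mm (y), 34 mm thick, top face at z = 405 mm, on four square legs, each 28×28 mm in cross-section. The legs rest on z = 0, each flush with a corner of the seat.

Two stools sit around the table at the +y, −x sides.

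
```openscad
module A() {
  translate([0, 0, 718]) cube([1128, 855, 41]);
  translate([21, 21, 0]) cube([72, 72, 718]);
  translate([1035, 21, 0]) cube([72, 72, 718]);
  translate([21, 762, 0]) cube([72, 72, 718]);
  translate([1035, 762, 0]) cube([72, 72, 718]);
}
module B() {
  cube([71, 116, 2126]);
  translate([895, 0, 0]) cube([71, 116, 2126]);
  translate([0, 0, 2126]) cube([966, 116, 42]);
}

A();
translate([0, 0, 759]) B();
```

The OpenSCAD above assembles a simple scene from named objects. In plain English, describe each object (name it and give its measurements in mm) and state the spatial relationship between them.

A is a rectangular dining table. The top is 1128×855×41 mm with its upper surface at z = 759 mm. It stands on four 72×72 mm square legs, each inset 21 mm from the nearest pair of top edges, running from the floor to the underside of the top.

B is a rectangular door frame: two vertical jambs of 71×116 mm section, 2126 mm tall, with a clear opening 824 mm wide between their inner faces. A header 42 mm tall and 116 mm deep lies on top of the jambs and spans the full outside width.

The door frame is on top of the table.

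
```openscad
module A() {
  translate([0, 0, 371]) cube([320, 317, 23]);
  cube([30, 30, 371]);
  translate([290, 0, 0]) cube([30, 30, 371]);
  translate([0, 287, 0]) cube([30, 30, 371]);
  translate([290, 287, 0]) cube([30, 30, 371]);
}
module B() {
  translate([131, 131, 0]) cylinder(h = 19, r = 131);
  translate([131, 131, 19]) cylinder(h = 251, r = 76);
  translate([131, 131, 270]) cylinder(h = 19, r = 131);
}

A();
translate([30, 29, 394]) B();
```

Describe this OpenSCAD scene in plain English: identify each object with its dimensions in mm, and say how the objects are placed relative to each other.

A is a simple wooden stool: a rectangular seat 320 mm (x) by 317 mm (y), 23 mm thick, top face at z = 394 mm, on four square legs, each 30×30 mm in cross-section. The legs rest on z = 0, each flush with a corner of the seat.

B is a spool: two coaxial disc flanges of radius 131 mm and thickness 19 mm, joined by a core cylinder of radius 76 mm and height 251 mm. The lower flange rests on z = 0 and the three cylinders share a vertical axis.

The spool is on top of the stool.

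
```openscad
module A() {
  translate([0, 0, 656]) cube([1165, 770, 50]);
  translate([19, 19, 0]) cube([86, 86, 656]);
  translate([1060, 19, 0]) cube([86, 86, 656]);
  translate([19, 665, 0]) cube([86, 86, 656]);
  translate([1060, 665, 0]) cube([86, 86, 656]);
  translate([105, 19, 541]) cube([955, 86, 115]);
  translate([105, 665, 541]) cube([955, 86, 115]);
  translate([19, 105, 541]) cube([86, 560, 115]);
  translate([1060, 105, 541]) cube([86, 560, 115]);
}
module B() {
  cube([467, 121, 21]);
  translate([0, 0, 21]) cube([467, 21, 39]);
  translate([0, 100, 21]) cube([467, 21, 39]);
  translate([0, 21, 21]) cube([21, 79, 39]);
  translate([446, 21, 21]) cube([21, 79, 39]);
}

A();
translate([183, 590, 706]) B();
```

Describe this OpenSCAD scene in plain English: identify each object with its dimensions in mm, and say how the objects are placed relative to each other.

A is a table: top 1165 mm (x) × 770 mm (y), 50 mm thick, upper face at z = 706 mm, on four 86×86 mm square legs, each inset 19 mm from the nearest pair of top edges, running from z = 0 to the bottom of the top. Four apron rails, 86 mm thick and 115 mm tall, run between adjacent legs with their top edges flush with the underside of the top and their outer faces flush with the legs' outer faces.

B is an open storage box with external size 467×121×60 mm and wall thickness 21 mm (the base is also 21 mm thick). The base covers the whole footprint; the four walls stand on the base, with the y-facing walls full-width and the x-facing walls fitting between their inner faces.

The open box is on top of the table.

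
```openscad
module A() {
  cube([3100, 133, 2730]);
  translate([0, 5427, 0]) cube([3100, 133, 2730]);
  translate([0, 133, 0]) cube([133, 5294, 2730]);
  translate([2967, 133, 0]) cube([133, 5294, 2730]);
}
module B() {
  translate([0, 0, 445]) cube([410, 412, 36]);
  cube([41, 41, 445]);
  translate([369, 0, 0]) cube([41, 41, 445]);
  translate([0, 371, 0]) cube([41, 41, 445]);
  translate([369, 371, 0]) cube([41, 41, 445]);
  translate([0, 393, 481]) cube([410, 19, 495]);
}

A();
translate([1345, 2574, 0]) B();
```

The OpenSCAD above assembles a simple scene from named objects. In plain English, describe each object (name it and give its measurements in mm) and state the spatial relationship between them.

A is a box-shaped house frame (walls only): outside footprint 3100×5560 mm, wall height 2730 mm, wall thickness 133 mm. The two y-facing walls run the full x-width; the two x-facing walls fit between the inner faces of the y-facing walls.

B is a chair: 410×412 mm seat, 36 mm thick, top at z = 481 mm, on four 41 mm square corner legs flush with the seat edges. A 19 mm thick backrest slab spans the full seat width, extending 495 mm above the seat top, its back face flush with the seat's +y edge.

The chair sits inside the house frame, centred.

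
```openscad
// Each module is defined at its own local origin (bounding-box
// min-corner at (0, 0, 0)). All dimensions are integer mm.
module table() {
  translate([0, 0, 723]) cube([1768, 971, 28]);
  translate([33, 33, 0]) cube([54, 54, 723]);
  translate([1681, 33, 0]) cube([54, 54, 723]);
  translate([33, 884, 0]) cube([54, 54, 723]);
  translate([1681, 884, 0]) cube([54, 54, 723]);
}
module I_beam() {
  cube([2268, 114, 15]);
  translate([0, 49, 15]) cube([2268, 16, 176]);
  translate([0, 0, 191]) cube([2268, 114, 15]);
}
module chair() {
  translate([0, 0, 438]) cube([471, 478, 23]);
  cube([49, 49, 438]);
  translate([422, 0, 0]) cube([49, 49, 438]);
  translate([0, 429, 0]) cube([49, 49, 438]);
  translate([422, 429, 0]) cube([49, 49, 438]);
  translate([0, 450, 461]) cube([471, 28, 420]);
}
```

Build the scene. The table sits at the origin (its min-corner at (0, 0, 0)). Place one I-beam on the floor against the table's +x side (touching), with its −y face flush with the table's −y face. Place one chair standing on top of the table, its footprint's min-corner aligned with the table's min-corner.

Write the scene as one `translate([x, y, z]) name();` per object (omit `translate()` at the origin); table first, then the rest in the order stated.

table();
translate([1768, 0, 0]) I_beam();
translate([0, 0, 751]) chair();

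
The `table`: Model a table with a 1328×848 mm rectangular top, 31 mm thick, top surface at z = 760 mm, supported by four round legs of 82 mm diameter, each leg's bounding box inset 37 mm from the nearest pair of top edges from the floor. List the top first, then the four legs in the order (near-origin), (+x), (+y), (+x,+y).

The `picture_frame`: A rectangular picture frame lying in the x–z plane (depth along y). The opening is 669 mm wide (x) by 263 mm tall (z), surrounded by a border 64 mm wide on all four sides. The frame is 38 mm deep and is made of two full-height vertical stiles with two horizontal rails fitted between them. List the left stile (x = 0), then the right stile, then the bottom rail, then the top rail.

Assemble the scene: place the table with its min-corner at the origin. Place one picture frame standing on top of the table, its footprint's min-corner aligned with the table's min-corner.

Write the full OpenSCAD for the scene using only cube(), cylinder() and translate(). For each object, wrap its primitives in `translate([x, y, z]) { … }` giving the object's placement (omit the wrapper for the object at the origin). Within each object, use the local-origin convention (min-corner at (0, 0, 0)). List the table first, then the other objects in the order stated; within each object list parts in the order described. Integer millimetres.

translate([0, 0, 729]) cube([1328, 848, 31]);
translate([78, 78, 0]) cylinder(h = 729, r = 41);
translate([1250, 78, 0]) cylinder(h = 729, r = 41);
translate([78, 770, 0]) cylinder(h = 729, r = 41);
translate([1250, 770, 0]) cylinder(h = 729, r = 41);
translate([0, 0, 760]) {
  cube([64, 38, 391]);
  translate([733, 0, 0]) cube([64, 38, 391]);
  translate([64, 0, 0]) cube([669, 38, 64]);
  translate([64, 0, 327]) cube([669, 38, 64]);
}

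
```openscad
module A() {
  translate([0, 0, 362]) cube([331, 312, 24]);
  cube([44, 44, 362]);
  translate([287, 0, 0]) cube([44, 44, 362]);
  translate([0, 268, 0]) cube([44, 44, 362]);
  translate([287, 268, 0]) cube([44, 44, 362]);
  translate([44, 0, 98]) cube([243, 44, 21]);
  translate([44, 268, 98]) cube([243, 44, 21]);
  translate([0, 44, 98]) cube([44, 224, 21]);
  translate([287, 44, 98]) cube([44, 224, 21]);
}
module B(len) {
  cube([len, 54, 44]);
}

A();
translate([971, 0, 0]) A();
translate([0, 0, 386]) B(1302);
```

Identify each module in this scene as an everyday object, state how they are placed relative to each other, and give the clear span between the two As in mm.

Second stool starts at x = 971; first ends at x = 331; clear span = 971 − 331 = 640 mm.

A is a stool. B is a beam. A beam spans the tops of two stools. The clear span between the two stools is 640 mm.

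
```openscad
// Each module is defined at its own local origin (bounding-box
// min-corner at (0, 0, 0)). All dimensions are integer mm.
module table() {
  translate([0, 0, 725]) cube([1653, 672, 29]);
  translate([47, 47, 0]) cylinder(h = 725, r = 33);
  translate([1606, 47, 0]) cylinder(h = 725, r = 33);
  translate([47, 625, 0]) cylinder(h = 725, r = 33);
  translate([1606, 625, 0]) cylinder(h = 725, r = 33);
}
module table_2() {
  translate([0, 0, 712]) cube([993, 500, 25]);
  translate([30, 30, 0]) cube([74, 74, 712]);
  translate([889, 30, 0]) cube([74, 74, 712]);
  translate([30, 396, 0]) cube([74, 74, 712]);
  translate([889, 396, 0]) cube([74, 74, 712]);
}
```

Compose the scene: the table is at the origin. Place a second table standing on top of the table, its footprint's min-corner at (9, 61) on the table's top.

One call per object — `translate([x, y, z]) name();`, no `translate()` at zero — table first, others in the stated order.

table();
translate([9, 61, 754]) table_2();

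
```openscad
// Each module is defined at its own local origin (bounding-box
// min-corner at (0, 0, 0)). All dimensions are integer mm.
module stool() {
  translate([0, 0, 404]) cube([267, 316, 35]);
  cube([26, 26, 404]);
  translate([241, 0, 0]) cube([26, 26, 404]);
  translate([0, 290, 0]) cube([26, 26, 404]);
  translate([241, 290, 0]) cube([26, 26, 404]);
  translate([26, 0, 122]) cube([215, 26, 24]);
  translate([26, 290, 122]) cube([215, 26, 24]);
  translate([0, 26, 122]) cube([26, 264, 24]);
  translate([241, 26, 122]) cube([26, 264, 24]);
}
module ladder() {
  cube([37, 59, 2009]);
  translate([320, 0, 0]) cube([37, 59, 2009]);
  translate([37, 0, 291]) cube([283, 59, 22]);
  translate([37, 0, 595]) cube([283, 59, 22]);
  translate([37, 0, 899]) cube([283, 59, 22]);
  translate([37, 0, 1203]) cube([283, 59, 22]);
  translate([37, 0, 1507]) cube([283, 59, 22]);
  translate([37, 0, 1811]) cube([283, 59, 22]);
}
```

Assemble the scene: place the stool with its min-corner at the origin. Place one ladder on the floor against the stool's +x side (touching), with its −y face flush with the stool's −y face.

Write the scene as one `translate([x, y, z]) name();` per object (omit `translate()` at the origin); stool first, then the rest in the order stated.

stool();
translate([267, 0, 0]) ladder();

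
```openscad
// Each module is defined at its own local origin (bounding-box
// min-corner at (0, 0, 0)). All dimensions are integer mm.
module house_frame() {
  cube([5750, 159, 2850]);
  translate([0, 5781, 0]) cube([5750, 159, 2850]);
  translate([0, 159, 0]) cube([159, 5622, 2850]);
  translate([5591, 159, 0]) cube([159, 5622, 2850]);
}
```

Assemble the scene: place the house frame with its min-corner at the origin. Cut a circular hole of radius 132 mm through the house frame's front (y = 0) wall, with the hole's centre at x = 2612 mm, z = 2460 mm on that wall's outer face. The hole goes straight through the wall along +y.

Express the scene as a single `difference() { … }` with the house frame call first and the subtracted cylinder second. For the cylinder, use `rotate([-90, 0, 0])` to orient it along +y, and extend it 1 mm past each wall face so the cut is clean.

difference() {
  house_frame();
  translate([2612, -1, 2460]) rotate([-90, 0, 0]) cylinder(h = 161, r = 132);
}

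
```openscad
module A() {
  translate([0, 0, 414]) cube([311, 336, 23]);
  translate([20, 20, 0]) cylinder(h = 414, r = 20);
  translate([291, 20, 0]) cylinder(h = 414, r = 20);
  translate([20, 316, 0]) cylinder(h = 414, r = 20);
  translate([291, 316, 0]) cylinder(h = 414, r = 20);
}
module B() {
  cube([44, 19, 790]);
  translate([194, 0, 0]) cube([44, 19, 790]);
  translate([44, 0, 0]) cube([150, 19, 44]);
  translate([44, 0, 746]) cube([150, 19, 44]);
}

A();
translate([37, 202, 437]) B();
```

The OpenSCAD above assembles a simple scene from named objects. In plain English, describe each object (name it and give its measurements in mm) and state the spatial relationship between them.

A is a four-legged stool. The seat is a 311×336×23 mm slab whose top surface is at z = 437 mm; four round legs, each 40 mm in diameter, run from the floor (z = 0) to the underside of the seat, each leg's axis is inset half a diameter from the nearest pair of seat edges (so the leg's bounding box is flush with the corner).

B is a rectangular picture frame lying in the x–z plane (depth along y). The opening is 150 mm wide (x) by 702 mm tall (z), surrounded by a border 44 mm wide on all four sides. The frame is 19 mm deep and is made of two full-height vertical stiles with two horizontal rails fitted between them.

The picture frame is on top of the stool.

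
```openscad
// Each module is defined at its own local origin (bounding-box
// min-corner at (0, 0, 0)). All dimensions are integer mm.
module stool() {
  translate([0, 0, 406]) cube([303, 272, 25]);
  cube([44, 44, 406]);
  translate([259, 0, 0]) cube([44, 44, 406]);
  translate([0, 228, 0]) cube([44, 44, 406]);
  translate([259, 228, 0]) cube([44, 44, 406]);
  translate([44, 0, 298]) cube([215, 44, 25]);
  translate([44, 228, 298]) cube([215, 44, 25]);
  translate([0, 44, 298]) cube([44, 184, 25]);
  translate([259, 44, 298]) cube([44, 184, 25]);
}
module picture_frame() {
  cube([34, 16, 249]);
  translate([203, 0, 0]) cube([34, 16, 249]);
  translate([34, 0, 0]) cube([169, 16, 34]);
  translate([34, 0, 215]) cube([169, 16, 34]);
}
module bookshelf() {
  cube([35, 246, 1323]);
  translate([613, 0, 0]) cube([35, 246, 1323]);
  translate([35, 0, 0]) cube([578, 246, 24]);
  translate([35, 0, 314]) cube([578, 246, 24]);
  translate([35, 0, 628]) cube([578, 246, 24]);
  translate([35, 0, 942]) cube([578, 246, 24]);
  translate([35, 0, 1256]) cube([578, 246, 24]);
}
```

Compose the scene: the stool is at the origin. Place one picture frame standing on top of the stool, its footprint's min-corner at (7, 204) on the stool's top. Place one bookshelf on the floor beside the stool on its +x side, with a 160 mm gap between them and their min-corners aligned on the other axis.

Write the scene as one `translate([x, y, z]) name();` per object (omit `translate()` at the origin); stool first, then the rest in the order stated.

stool();
translate([7, 204, 431]) picture_frame();
translate([463, 0, 0]) bookshelf();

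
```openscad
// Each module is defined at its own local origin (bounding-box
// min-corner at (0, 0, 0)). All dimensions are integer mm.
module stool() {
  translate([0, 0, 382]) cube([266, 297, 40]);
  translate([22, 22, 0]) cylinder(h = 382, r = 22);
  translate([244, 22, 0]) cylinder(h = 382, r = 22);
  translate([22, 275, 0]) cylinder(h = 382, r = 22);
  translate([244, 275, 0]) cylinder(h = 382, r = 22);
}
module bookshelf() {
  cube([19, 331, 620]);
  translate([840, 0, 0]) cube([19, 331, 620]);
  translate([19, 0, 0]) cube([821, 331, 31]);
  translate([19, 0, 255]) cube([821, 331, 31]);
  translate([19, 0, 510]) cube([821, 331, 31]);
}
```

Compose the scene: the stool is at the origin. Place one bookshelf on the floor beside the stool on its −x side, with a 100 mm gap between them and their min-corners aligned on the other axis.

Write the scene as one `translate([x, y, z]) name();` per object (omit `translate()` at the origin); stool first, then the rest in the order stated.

stool();
translate([-959, 0, 0]) bookshelf();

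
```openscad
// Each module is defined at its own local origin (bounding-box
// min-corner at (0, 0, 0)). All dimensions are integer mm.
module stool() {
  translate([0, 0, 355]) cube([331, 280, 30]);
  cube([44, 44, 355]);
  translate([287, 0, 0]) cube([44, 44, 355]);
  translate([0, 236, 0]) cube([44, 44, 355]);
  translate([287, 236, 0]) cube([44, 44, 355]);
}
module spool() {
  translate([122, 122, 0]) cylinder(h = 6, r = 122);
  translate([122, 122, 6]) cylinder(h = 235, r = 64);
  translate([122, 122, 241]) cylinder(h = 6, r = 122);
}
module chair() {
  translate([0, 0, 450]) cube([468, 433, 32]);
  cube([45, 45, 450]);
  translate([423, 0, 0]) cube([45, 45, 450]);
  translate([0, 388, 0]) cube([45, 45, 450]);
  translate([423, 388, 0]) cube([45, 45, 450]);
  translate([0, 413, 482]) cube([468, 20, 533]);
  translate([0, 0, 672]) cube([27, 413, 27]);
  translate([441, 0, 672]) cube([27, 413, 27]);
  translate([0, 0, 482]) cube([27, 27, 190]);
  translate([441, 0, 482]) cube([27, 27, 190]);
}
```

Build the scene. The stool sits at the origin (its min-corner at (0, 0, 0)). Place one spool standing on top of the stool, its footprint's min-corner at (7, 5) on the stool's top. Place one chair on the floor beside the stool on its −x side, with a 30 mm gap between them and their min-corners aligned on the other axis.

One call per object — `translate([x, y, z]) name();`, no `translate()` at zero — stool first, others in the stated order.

stool();
translate([7, 5, 385]) spool();
translate([-498, 0, 0]) chair();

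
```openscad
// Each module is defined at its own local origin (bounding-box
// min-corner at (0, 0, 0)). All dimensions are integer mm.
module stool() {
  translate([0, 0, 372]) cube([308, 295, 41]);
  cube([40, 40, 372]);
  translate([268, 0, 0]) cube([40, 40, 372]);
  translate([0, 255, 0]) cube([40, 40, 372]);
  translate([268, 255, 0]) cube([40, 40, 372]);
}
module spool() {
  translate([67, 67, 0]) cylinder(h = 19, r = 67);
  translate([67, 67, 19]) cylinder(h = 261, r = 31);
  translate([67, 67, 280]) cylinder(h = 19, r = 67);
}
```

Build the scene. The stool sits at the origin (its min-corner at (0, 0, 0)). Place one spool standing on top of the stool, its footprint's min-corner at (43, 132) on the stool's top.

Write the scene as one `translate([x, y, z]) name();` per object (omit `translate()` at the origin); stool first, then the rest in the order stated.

stool();
translate([43, 132, 413]) spool();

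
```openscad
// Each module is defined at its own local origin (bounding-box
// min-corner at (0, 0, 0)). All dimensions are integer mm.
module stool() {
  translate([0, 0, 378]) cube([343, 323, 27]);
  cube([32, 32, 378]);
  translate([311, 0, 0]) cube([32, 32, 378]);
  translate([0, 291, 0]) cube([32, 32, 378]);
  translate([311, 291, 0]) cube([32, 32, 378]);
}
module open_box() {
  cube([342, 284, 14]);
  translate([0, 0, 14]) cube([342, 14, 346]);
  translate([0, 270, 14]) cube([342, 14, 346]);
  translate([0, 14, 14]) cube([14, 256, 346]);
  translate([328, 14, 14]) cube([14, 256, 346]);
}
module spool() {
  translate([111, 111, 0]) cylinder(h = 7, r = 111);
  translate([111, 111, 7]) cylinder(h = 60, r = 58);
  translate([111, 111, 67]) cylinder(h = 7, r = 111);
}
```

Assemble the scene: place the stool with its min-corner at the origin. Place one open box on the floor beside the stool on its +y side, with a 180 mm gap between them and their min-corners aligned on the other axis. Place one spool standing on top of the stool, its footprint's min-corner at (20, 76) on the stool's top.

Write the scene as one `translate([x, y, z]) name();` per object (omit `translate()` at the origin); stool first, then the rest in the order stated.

stool();
translate([0, 503, 0]) open_box();
translate([20, 76, 405]) spool();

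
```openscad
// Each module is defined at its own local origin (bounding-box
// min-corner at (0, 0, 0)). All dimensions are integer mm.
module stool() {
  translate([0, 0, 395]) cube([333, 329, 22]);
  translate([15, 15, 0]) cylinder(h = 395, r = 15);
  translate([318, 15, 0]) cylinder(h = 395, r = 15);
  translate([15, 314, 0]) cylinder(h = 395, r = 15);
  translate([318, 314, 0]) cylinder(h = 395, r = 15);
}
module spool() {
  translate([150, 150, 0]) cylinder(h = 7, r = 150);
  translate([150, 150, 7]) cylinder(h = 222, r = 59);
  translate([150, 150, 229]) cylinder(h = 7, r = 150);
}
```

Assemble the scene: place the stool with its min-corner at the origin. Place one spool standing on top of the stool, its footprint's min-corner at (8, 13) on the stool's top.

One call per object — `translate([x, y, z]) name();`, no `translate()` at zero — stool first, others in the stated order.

stool();
translate([8, 13, 417]) spool();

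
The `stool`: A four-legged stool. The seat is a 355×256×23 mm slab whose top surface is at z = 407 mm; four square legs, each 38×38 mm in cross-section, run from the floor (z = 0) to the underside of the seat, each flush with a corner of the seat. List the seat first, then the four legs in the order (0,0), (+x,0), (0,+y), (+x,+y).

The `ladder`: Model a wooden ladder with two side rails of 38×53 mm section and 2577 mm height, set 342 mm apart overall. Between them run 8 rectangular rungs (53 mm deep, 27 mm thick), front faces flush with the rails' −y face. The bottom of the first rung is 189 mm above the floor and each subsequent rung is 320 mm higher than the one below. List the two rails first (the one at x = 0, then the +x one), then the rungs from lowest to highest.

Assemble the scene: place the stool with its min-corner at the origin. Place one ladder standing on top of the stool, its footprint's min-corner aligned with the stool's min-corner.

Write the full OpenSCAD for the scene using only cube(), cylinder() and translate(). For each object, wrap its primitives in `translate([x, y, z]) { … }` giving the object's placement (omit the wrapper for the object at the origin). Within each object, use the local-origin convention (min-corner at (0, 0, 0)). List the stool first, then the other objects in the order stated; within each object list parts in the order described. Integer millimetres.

translate([0, 0, 384]) cube([355, 256, 23]);
cube([38, 38, 384]);
translate([317, 0, 0]) cube([38, 38, 384]);
translate([0, 218, 0]) cube([38, 38, 384]);
translate([317, 218, 0]) cube([38, 38, 384]);
translate([0, 0, 407]) {
  cube([38, 53, 2577]);
  translate([304, 0, 0]) cube([38, 53, 2577]);
  translate([38, 0, 189]) cube([266, 53, 27]);
  translate([38, 0, 509]) cube([266, 53, 27]);
  translate([38, 0, 829]) cube([266, 53, 27]);
  translate([38, 0, 1149]) cube([266, 53, 27]);
  translate([38, 0, 1469]) cube([266, 53, 27]);
  translate([38, 0, 1789]) cube([266, 53, 27]);
  translate([38, 0, 2109]) cube([266, 53, 27]);
  translate([38, 0, 2429]) cube([266, 53, 27]);
}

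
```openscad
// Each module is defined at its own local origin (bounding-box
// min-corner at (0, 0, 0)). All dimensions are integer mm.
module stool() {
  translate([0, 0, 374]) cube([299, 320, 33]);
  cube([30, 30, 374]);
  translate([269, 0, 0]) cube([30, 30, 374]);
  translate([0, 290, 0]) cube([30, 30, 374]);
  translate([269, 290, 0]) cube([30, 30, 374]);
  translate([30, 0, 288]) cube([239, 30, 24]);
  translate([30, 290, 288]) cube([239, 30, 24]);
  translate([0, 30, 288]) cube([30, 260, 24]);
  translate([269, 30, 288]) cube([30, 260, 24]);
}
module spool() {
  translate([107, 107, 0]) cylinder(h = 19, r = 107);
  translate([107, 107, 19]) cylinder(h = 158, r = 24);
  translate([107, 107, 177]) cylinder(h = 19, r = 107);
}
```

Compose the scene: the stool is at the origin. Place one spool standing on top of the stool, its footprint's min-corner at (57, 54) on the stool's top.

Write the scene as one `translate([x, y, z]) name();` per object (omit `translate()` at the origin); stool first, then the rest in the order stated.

stool();
translate([57, 54, 407]) spool();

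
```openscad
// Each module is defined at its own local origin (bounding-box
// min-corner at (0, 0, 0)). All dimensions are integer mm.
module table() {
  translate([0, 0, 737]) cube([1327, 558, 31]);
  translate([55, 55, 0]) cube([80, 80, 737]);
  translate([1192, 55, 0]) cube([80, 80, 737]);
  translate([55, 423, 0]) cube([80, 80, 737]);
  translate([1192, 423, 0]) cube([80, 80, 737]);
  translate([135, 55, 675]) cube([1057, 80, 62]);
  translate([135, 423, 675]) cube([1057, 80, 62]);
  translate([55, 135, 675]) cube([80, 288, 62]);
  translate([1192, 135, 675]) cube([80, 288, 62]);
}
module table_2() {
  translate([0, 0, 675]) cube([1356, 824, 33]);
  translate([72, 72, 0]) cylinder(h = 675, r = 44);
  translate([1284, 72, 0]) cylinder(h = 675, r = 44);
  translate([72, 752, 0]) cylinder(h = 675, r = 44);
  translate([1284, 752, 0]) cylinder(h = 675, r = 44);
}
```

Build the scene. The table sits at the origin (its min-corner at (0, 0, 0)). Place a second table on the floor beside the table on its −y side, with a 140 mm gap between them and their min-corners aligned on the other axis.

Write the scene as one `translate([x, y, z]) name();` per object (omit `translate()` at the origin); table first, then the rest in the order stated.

table();
translate([0, -964, 0]) table_2();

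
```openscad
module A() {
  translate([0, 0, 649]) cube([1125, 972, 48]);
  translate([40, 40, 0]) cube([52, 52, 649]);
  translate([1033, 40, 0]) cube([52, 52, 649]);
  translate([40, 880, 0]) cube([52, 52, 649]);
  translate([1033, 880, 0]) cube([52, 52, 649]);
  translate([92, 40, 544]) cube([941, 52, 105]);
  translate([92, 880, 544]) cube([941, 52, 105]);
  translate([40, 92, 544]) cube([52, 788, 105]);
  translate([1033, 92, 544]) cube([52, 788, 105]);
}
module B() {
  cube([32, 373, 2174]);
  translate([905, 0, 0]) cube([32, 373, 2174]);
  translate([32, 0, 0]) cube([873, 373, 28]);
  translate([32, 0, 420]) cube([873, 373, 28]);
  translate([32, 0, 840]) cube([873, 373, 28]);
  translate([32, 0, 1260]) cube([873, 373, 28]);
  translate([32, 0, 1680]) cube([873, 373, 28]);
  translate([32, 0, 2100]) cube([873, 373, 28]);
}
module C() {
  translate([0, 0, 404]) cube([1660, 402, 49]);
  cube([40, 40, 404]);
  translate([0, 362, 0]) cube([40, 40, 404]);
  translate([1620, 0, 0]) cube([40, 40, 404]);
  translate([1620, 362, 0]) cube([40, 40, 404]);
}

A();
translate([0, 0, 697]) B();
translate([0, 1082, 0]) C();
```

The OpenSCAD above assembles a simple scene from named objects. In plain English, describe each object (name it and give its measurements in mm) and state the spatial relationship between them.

A is a table with a 1125×972 mm rectangular top, 48 mm thick, top surface at z = 697 mm, supported by four 52×52 mm square legs, each inset 40 mm from the nearest pair of top edges, running from the floor. Four apron rails, 52 mm thick and 105 mm tall, run between adjacent legs with their top edges flush with the underside of the top and their outer faces flush with the legs' outer faces.

B is an open bookshelf. Two side panels, each 32 mm thick, 373 mm deep and 2174 mm tall, stand 937 mm apart (outside-to-outside). Between them sit 6 shelves, each 28 mm thick and 373 mm deep, spanning the full gap between the sides. The bottom shelf rests on the floor (its underside at z = 0) and the clear gap between one shelf's top and the next shelf's underside is 392 mm.

C is a long wooden bench with a 1660 mm (x) × 402 mm (y) seat, 49 mm thick, its top surface 453 mm above the floor. Four 40 mm square legs at the seat corners, flush with the edges, run from z = 0 to the seat underside.

The bookshelf is on top of the table. The bench is on the floor beside the table on its +y side.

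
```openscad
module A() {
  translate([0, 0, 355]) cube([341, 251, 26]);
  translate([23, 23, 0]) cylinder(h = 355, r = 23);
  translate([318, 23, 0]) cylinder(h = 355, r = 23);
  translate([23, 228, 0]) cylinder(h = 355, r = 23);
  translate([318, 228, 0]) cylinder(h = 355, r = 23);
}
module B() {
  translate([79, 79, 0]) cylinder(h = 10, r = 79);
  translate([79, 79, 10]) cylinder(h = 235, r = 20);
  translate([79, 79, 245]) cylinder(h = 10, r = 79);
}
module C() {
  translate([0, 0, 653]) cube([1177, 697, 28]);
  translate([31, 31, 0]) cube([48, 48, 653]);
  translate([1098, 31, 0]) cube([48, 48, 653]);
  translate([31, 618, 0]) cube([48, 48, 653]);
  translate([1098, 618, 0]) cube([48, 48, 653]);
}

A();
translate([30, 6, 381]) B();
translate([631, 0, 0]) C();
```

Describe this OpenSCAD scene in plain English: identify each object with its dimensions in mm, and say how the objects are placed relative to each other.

A is a four-legged stool. The seat is 341×251 mm, 26 mm thick, top at z = 381 mm. It stands on four round legs, each 46 mm in diameter, from z = 0 to the seat underside, each leg's axis is inset half a diameter from the nearest pair of seat edges (so the leg's bounding box is flush with the corner).

B is a spool: two coaxial disc flanges of radius 79 mm and thickness 10 mm, joined by a core cylinder of radius 20 mm and height 235 mm. The lower flange rests on z = 0 and the three cylinders share a vertical axis.

C is a rectangular dining table. The top is 1177×697×28 mm with its upper surface at z = 681 mm. It stands on four 48×48 mm square legs, each inset 31 mm from the nearest pair of top edges, running from the floor to the underside of the top.

The spool is on top of the stool. The table is on the floor beside the stool on its +x side.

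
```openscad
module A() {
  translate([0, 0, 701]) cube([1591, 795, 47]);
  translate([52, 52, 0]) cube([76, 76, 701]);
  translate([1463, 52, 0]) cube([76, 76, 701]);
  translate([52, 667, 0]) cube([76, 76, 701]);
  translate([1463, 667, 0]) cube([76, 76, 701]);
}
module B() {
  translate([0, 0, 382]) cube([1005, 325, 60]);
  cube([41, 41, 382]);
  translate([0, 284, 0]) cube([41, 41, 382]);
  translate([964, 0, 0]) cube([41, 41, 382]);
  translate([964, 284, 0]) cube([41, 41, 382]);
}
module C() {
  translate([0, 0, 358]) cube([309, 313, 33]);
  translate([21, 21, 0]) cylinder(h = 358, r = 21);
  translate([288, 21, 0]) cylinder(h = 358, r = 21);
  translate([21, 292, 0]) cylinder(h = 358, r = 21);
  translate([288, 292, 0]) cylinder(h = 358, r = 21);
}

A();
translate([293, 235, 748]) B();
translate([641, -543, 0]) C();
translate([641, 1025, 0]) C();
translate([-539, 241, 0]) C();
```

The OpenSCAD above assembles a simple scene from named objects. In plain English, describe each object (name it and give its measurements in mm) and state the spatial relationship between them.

A is a rectangular dining table. The top is 1591×795×47 mm with its upper surface at z = 748 mm. It stands on four 76×76 mm square legs, each inset 52 mm from the nearest pair of top edges, running from the floor to the underside of the top.

B is a long wooden bench with a 1005 mm (x) × 325 mm (y) seat, 60 mm thick, its top surface 442 mm above the floor. Four 41 mm square legs at the seat corners, flush with the edges, run from z = 0 to the seat underside.

C is a four-legged stool. The seat is a 309×313×33 mm slab whose top surface is at z = 391 mm; four round legs, each 42 mm in diameter, run from the floor (z = 0) to the underside of the seat, each leg's axis is inset half a diameter from the nearest pair of seat edges (so the leg's bounding box is flush with the corner).

The bench is on top of the table, centred. Three stools sit around the table at the −y, +y, −x sides.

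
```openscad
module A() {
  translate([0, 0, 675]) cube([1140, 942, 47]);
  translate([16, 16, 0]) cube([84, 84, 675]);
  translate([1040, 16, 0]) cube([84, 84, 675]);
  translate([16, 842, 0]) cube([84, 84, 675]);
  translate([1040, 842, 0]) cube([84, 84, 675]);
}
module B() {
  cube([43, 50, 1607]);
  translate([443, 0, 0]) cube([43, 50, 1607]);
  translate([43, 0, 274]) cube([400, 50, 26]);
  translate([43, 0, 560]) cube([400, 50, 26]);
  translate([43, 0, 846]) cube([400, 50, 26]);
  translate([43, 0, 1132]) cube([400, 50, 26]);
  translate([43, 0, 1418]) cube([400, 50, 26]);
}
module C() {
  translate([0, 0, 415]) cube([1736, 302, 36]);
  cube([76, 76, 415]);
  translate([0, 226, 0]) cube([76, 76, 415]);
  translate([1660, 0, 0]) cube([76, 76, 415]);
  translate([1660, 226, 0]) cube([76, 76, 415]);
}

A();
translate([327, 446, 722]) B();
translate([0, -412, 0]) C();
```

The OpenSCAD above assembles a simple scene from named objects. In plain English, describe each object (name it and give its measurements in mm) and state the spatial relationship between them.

A is a rectangular dining table. The top is 1140×942×47 mm with its upper surface at z = 722 mm. It stands on four 84×84 mm square legs, each inset 16 mm from the nearest pair of top edges, running from the floor to the underside of the top.

B is a straight ladder. Two 43×50 mm vertical rails, 1607 mm tall, stand 486 mm apart (outside-to-outside) with their front faces coplanar on the −y side. 5 rungs, each 50 mm deep and 26 mm tall, span between the inner faces of the rails, front faces flush with the rails. The lowest rung's underside is at z = 274 mm and rungs are spaced 286 mm apart (underside to underside).

C is a bench: a 1736×302 mm seat slab, 36 mm thick, top at z = 451 mm, on four 76×76 mm square legs flush with the seat corners and standing on z = 0.

The ladder is on top of the table, centred. The bench is on the floor beside the table on its −y side.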